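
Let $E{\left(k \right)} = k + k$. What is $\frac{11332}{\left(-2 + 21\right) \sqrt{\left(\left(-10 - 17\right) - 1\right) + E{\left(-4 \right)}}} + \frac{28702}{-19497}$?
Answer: $- \frac{28702}{19497} - \frac{5666 i}{57} \approx -1.4721 - 99.404 i$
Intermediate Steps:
$E{\left(k \right)} = 2 k$
$\frac{11332}{\left(-2 + 21\right) \sqrt{\left(\left(-10 - 17\right) - 1\right) + E{\left(-4 \right)}}} + \frac{28702}{-19497} = \frac{11332}{\left(-2 + 21\right) \sqrt{\left(\left(-10 - 17\right) - 1\right) + 2 \left(-4\right)}} + \frac{28702}{-19497} = \frac{11332}{19 \sqrt{\left(-27 - 1\right) - 8}} + 28702 \left(- \frac{1}{19497}\right) = \frac{11332}{19 \sqrt{-28 - 8}} - \frac{28702}{19497} = \frac{11332}{19 \sqrt{-36}} - \frac{28702}{19497} = \frac{11332}{19 \cdot 6 i} - \frac{28702}{19497} = \frac{11332}{114 i} - \frac{28702}{19497} = 11332 \left(- \frac{i}{114}\right) - \frac{28702}{19497} = - \frac{5666 i}{57} - \frac{28702}{19497} = - \frac{28702}{19497} - \frac{5666 i}{57}$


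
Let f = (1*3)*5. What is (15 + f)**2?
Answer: 900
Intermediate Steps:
f = 15 (f = 3*5 = 15)
(15 + f)**2 = (15 + 15)**2 = 30**2 = 900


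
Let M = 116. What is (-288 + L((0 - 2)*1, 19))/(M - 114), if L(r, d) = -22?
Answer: -155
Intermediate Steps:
(-288 + L((0 - 2)*1, 19))/(M - 114) = (-288 - 22)/(116 - 114) = -310/2 = -310*½ = -155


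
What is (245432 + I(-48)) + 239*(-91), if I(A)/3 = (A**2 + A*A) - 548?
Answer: 235863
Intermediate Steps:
I(A) = -1644 + 6*A**2 (I(A) = 3*((A**2 + A*A) - 548) = 3*((A**2 + A**2) - 548) = 3*(2*A**2 - 548) = 3*(-548 + 2*A**2) = -1644 + 6*A**2)
(245432 + I(-48)) + 239*(-91) = (245432 + (-1644 + 6*(-48)**2)) + 239*(-91) = (245432 + (-1644 + 6*2304)) - 21749 = (245432 + (-1644 + 13824)) - 21749 = (245432 + 12180) - 21749 = 257612 - 21749 = 235863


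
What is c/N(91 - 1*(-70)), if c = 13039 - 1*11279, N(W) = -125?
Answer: -352/25 ≈ -14.080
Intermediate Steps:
c = 1760 (c = 13039 - 11279 = 1760)
c/N(91 - 1*(-70)) = 1760/(-125) = 1760*(-1/125) = -352/25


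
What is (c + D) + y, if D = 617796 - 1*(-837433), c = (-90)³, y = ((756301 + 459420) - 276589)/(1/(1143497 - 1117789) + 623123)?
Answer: 204099389618753/281039405 ≈ 7.2623e+5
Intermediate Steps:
y = 423565008/281039405 (y = (1215721 - 276589)/(1/25708 + 623123) = 939132/(1/25708 + 623123) = 939132/(16019246085/25708) = 939132*(25708/16019246085) = 423565008/281039405 ≈ 1.5071)
c = -729000
D = 1455229 (D = 617796 + 837433 = 1455229)
(c + D) + y = (-729000 + 1455229) + 423565008/281039405 = 726229 + 423565008/281039405 = 204099389618753/281039405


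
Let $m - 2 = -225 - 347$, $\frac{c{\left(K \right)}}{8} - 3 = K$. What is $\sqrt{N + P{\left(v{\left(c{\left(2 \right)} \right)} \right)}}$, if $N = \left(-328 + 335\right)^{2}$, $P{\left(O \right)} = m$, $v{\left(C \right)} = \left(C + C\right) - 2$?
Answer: $i \sqrt{521} \approx 22.825 i$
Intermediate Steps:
$c{\left(K \right)} = 24 + 8 K$
$m = -570$ ($m = 2 - 572 = -570$)
$v{\left(C \right)} = -2 + 2 C$ ($v{\left(C \right)} = 2 C - 2 = -2 + 2 C$)
$P{\left(O \right)} = -570$
$N = 49$ ($N = 7^{2} = 49$)
$\sqrt{N + P{\left(v{\left(c{\left(2 \right)} \right)} \right)}} = \sqrt{49 - 570} = \sqrt{-521} = i \sqrt{521}$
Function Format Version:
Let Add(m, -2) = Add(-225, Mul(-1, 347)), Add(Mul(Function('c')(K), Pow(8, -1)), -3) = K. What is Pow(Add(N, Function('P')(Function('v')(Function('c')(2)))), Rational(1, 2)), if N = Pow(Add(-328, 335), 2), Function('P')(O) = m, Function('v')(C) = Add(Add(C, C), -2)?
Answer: Mul(I, Pow(521, Rational(1, 2))) ≈ Mul(22.825, I)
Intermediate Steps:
Function('c')(K) = Add(24, Mul(8, K))
m = -570 (m = Add(2, Add(-225, Mul(-1, 347))) = Add(2, Add(-225, -347)) = Add(2, -572) = -570)
Function('v')(C) = Add(-2, Mul(2, C)) (Function('v')(C) = Add(Mul(2, C), -2) = Add(-2, Mul(2, C)))
Function('P')(O) = -570
N = 49 (N = Pow(7, 2) = 49)
Pow(Add(N, Function('P')(Function('v')(Function('c')(2)))), Rational(1, 2)) = Pow(Add(49, -570), Rational(1, 2)) = Pow(-521, Rational(1, 2)) = Mul(I, Pow(521, Rational(1, 2)))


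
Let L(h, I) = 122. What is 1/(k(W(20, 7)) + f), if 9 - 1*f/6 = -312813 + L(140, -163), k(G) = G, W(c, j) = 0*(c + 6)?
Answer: 1/1876200 ≈ 5.3299e-7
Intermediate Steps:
W(c, j) = 0 (W(c, j) = 0*(6 + c) = 0)
f = 1876200 (f = 54 - 6*(-312813 + 122) = 54 - 6*(-312691) = 54 + 1876146 = 1876200)
1/(k(W(20, 7)) + f) = 1/(0 + 1876200) = 1/1876200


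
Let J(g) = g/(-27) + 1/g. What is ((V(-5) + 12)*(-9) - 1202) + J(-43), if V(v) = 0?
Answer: -1519088/1161 ≈ -1308.4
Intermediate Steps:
J(g) = 1/g - g/27 (J(g) = g*(-1/27) + 1/g = -g/27 + 1/g = 1/g - g/27)
((V(-5) + 12)*(-9) - 1202) + J(-43) = ((0 + 12)*(-9) - 1202) + (1/(-43) - 1/27*(-43)) = (12*(-9) - 1202) + (-1/43 + 43/27) = (-108 - 1202) + 1822/1161 = -1310 + 1822/1161 = -1519088/1161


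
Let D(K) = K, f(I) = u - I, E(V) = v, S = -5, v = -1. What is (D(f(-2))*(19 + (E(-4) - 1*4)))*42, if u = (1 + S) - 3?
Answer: -2940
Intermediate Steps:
u = -7 (u = (1 - 5) - 3 = -4 - 3 = -7)
E(V) = -1
f(I) = -7 - I
(D(f(-2))*(19 + (E(-4) - 1*4)))*42 = ((-7 - 1*(-2))*(19 + (-1 - 1*4)))*42 = ((-7 + 2)*(19 + (-1 - 4)))*42 = -5*(19 - 5)*42 = -5*14*42 = -70*42 = -2940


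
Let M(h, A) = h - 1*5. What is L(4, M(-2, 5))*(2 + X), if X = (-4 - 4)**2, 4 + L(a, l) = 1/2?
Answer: -231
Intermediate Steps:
M(h, A) = -5 + h (M(h, A) = h - 5 = -5 + h)
L(a, l) = -7/2 (L(a, l) = -4 + 1/2 = -7/2)
X = 64 (X = (-8)**2 = 64)
L(4, M(-2, 5))*(2 + X) = -7*(2 + 64)/2 = -7/2*66 = -231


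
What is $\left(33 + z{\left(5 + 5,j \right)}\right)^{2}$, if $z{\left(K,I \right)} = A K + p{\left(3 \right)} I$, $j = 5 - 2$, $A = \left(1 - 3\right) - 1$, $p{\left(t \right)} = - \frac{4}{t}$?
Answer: $1$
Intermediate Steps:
$A = -3$ ($A = -2 - 1 = -3$)
$j = 3$
$z{\left(K,I \right)} = - 3 K - \frac{4 I}{3}$ ($z{\left(K,I \right)} = - 3 K + - \frac{4}{3} I = - 3 K + \left(-4\right) \frac{1}{3} I = - 3 K - \frac{4 I}{3}$)
$\left(33 + z{\left(5 + 5,j \right)}\right)^{2} = \left(33 - \left(4 + 3 \left(5 + 5\right)\right)\right)^{2} = \left(33 - 34\right)^{2} = \left(-1\right)^{2} = 1$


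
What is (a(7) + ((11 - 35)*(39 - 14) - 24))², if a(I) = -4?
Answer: 394384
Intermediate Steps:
(a(7) + ((11 - 35)*(39 - 14) - 24))² = (-4 + ((11 - 35)*(39 - 14) - 24))² = (-4 + (-24*25 - 24))² = (-4 + (-600 - 24))² = (-4 - 624)² = (-628)² = 394384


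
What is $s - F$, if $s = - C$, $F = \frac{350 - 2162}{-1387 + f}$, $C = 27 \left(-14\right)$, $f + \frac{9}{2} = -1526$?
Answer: $\frac{734002}{1945} \approx 377.38$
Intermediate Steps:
$f = - \frac{3061}{2}$ ($f = - \frac{9}{2} - 1526 = - \frac{3061}{2} \approx -1530.5$)
$C = -378$
$F = \frac{1208}{1945}$ ($F = \frac{350 - 2162}{-1387 - \frac{3061}{2}} = - \frac{1812}{- \frac{5835}{2}} = \left(-1812\right) \left(- \frac{2}{5835}\right) = \frac{1208}{1945} \approx 0.62108$)
$s = 378$ ($s = \left(-1\right) \left(-378\right) = 378$)
$s - F = 378 - \frac{1208}{1945} = \frac{734002}{1945}$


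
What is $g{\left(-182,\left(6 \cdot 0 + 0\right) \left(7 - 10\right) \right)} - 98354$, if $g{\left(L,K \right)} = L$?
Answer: $-98536$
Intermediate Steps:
$g{\left(-182,\left(6 \cdot 0 + 0\right) \left(7 - 10\right) \right)} - 98354 = -182 - 98354 = -98536$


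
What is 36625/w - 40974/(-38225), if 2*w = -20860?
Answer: -194526361/79737350 ≈ -2.4396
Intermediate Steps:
w = -10430 (w = (½)*(-20860) = -10430)
36625/w - 40974/(-38225) = 36625/(-10430) - 40974/(-38225) = 36625*(-1/10430) - 40974*(-1/38225) = -7325/2086 + 40974/38225 = -194526361/79737350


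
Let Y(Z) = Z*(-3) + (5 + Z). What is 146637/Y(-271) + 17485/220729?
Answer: 32376602668/120738763 ≈ 268.15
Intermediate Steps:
Y(Z) = 5 - 2*Z (Y(Z) = -3*Z + (5 + Z) = 5 - 2*Z)
146637/Y(-271) + 17485/220729 = 146637/(5 - 2*(-271)) + 17485/220729 = 146637/(5 + 542) + 17485*(1/220729) = 146637/547 + 17485/220729 = 32376602668/120738763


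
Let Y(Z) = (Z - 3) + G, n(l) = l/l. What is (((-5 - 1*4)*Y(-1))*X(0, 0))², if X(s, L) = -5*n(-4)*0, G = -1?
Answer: 0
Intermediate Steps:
n(l) = 1
X(s, L) = 0 (X(s, L) = -5*1*0 = -5*0 = 0)
Y(Z) = -4 + Z (Y(Z) = (Z - 3) - 1 = (-3 + Z) - 1 = -4 + Z)
(((-5 - 1*4)*Y(-1))*X(0, 0))² = (((-5 - 1*4)*(-4 - 1))*0)² = (((-5 - 4)*(-5))*0)² = (-9*(-5)*0)² = (45*0)² = 0² = 0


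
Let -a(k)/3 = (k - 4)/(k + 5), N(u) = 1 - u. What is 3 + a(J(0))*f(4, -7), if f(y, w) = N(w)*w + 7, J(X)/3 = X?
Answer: -573/5 ≈ -114.60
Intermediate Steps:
J(X) = 3*X
f(y, w) = 7 + w*(1 - w) (f(y, w) = (1 - w)*w + 7 = w*(1 - w) + 7 = 7 + w*(1 - w))
a(k) = -3*(-4 + k)/(5 + k) (a(k) = -3*(k - 4)/(k + 5) = -3*(-4 + k)/(5 + k))
3 + a(J(0))*f(4, -7) = 3 + (3*(4 - 3*0)/(5 + 3*0))*(7 - 1*(-7)*(-1 - 7)) = 3 + (3*(4 - 1*0)/(5 + 0))*(7 - 1*(-7)*(-8)) = 3 + (3*(4 + 0)/5)*(7 - 56) = 3 + (3*(⅕)*4)*(-49) = 3 + (12/5)*(-49) = 3 - 588/5 = -573/5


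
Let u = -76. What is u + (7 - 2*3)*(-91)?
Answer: -167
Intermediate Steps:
u + (7 - 2*3)*(-91) = -76 + (7 - 2*3)*(-91) = -76 + (7 - 6)*(-91) = -76 + 1*(-91) = -76 - 91 = -167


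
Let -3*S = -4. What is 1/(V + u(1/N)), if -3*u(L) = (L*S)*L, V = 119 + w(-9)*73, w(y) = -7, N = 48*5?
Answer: -129600/50803201 ≈ -0.0025510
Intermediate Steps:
S = 4/3 (S = -⅓*(-4) = 4/3 ≈ 1.3333)
N = 240
V = -392 (V = 119 - 7*73 = 119 - 511 = -392)
u(L) = -4*L²/9 (u(L) = -L*(4/3)*L/3 = -4*L/3*L/3 = -4*L²/9)
1/(V + u(1/N)) = 1/(-392 - 4*(1/240)²/9) = 1/(-392 - 4/9*1/57600) = 1/(-392 - 1/129600) = 1/(-50803201/129600) = -129600/50803201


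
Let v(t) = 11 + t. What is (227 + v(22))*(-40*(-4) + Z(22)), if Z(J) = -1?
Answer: 41340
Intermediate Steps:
(227 + v(22))*(-40*(-4) + Z(22)) = (227 + (11 + 22))*(-40*(-4) - 1) = (227 + 33)*(160 - 1) = 260*159 = 41340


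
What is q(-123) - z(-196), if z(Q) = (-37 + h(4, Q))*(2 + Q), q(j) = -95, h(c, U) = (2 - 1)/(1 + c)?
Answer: -36171/5 ≈ -7234.2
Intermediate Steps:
h(c, U) = 1/(1 + c)
z(Q) = -368/5 - 184*Q/5 (z(Q) = (-37 + 1/(1 + 4))*(2 + Q) = (-37 + 1/5)*(2 + Q) = -184*(2 + Q)/5 = -368/5 - 184*Q/5)
q(-123) - z(-196) = -95 - (-368/5 - 184/5*(-196)) = -95 - (-368/5 + 36064/5) = -95 - 1*35696/5 = -95 - 35696/5 = -36171/5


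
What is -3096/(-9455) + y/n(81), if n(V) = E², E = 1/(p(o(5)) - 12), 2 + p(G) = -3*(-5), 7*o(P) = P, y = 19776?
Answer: 186985176/9455 ≈ 19776.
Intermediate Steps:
o(P) = P/7
p(G) = 13 (p(G) = -2 - 3*(-5) = -2 + 15 = 13)
E = 1 (E = 1/(13 - 12) = 1/1 = 1)
n(V) = 1 (n(V) = 1² = 1)
-3096/(-9455) + y/n(81) = -3096/(-9455) + 19776/1 = -3096*(-1/9455) + 19776*1 = 3096/9455 + 19776 = 186985176/9455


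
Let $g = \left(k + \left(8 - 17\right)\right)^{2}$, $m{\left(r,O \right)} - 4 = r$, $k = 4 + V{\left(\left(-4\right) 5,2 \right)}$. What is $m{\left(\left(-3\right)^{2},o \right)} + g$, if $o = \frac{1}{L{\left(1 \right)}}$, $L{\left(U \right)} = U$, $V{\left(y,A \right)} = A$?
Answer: $22$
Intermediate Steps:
$o = 1$ ($o = 1^{-1} = 1$)
$k = 6$ ($k = 4 + 2 = 6$)
$m{\left(r,O \right)} = 4 + r$
$g = 9$ ($g = \left(6 + \left(8 - 17\right)\right)^{2} = \left(6 - 9\right)^{2} = \left(-3\right)^{2} = 9$)
$m{\left(\left(-3\right)^{2},o \right)} + g = \left(4 + \left(-3\right)^{2}\right) + 9 = \left(4 + 9\right) + 9 = 13 + 9 = 22$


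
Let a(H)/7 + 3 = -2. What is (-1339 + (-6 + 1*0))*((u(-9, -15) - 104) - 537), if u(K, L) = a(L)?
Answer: 909220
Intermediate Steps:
a(H) = -35 (a(H) = -21 + 7*(-2) = -21 - 14 = -35)
u(K, L) = -35
(-1339 + (-6 + 1*0))*((u(-9, -15) - 104) - 537) = (-1339 + (-6 + 1*0))*((-35 - 104) - 537) = (-1339 + (-6 + 0))*(-139 - 537) = (-1339 - 6)*(-676) = -1345*(-676) = 909220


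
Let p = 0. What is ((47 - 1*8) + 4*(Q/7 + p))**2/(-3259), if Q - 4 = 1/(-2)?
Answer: -1681/3259 ≈ -0.51580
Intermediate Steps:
Q = 7/2 (Q = 4 + 1/(-2) = 4 + 1*(-1/2) = 4 - 1/2 = 7/2 ≈ 3.5000)
((47 - 1*8) + 4*(Q/7 + p))**2/(-3259) = ((47 - 1*8) + 4*((7/2)/7 + 0))**2/(-3259) = ((47 - 8) + 4*((7/2)*(1/7) + 0))**2*(-1/3259) = (39 + 4*(1/2 + 0))**2*(-1/3259) = (39 + 4*(1/2))**2*(-1/3259) = (39 + 2)**2*(-1/3259) = 41**2*(-1/3259) = 1681*(-1/3259) = -1681/3259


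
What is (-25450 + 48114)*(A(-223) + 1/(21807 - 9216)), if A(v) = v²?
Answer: 14190788005760/12591 ≈ 1.1271e+9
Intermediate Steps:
(-25450 + 48114)*(A(-223) + 1/(21807 - 9216)) = (-25450 + 48114)*((-223)² + 1/(21807 - 9216)) = 22664*(49729 + 1/12591) = 22664*(626137840/12591) = 14190788005760/12591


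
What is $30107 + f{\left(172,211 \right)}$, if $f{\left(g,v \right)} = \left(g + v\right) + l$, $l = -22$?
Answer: $30468$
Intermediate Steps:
$f{\left(g,v \right)} = -22 + g + v$ ($f{\left(g,v \right)} = \left(g + v\right) - 22 = -22 + g + v$)
$30107 + f{\left(172,211 \right)} = 30107 + \left(-22 + 172 + 211\right) = 30107 + 361 = 30468$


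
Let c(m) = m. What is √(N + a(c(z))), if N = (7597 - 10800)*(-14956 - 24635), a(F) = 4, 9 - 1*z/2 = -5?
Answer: √126809977 ≈ 11261.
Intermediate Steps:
z = 28 (z = 18 - 2*(-5) = 18 + 10 = 28)
N = 126809973 (N = -3203*(-39591) = 126809973)
√(N + a(c(z))) = √(126809973 + 4) = √126809977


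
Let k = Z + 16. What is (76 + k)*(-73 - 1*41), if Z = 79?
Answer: -19494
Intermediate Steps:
k = 95 (k = 79 + 16 = 95)
(76 + k)*(-73 - 1*41) = (76 + 95)*(-73 - 1*41) = 171*(-73 - 41) = 171*(-114) = -19494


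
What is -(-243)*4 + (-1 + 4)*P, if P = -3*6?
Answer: 918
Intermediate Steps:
P = -18
-(-243)*4 + (-1 + 4)*P = -(-243)*4 + (-1 + 4)*(-18) = -27*(-36) + 3*(-18) = 972 - 54 = 918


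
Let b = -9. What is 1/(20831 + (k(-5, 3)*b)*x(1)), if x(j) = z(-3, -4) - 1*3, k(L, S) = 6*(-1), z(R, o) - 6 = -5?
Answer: 1/20723 ≈ 4.8256e-5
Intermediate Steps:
z(R, o) = 1 (z(R, o) = 6 - 5 = 1)
k(L, S) = -6
x(j) = -2 (x(j) = 1 - 1*3 = 1 - 3 = -2)
1/(20831 + (k(-5, 3)*b)*x(1)) = 1/(20831 - 6*(-9)*(-2)) = 1/(20831 + 54*(-2)) = 1/(20831 - 108) = 1/20723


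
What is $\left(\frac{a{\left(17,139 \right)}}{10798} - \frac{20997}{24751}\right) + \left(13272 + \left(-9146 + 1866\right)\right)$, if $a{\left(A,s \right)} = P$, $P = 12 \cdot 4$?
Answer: $\frac{800602080029}{133630649} \approx 5991.2$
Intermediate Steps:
$P = 48$
$a{\left(A,s \right)} = 48$
$\left(\frac{a{\left(17,139 \right)}}{10798} - \frac{20997}{24751}\right) + \left(13272 + \left(-9146 + 1866\right)\right) = \left(\frac{48}{10798} - \frac{20997}{24751}\right) + \left(13272 + \left(-9146 + 1866\right)\right) = \left(48 \cdot \frac{1}{10798} - \frac{20997}{24751}\right) + \left(13272 - 7280\right) = \left(\frac{24}{5399} - \frac{20997}{24751}\right) + 5992 = - \frac{112768779}{133630649} + 5992 = \frac{800602080029}{133630649}$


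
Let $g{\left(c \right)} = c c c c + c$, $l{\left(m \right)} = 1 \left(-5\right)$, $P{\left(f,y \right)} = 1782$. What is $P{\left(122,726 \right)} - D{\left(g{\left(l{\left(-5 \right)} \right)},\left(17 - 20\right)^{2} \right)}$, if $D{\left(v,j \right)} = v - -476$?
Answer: $686$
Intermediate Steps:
$l{\left(m \right)} = -5$
$g{\left(c \right)} = c + c^{4}$ ($g{\left(c \right)} = c c^{2} c + c = c^{3} c + c = c^{4} + c = c + c^{4}$)
$D{\left(v,j \right)} = 476 + v$ ($D{\left(v,j \right)} = v + 476 = 476 + v$)
$P{\left(122,726 \right)} - D{\left(g{\left(l{\left(-5 \right)} \right)},\left(17 - 20\right)^{2} \right)} = 1782 - \left(476 - \left(5 - \left(-5\right)^{4}\right)\right) = 1782 - \left(476 + \left(-5 + 625\right)\right) = 1782 - \left(476 + 620\right) = 1782 - 1096 = 686$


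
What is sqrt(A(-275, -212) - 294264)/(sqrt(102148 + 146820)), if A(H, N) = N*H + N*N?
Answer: I*sqrt(2972366710)/62242 ≈ 0.87593*I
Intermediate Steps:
A(H, N) = N**2 + H*N (A(H, N) = H*N + N**2 = N**2 + H*N)
sqrt(A(-275, -212) - 294264)/(sqrt(102148 + 146820)) = sqrt(-212*(-275 - 212) - 294264)/(sqrt(102148 + 146820)) = sqrt(-212*(-487) - 294264)/(sqrt(248968)) = sqrt(103244 - 294264)/((2*sqrt(62242))) = sqrt(-191020)*(sqrt(62242)/124484) = (2*I*sqrt(47755))*(sqrt(62242)/124484) = I*sqrt(2972366710)/62242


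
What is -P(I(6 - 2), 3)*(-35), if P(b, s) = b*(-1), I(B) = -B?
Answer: 140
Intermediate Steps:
P(b, s) = -b
-P(I(6 - 2), 3)*(-35) = -(-1)*(-(6 - 2))*(-35) = -(-1)*(-1*4)*(-35) = -(-1)*(-4)*(-35) = -1*4*(-35) = -4*(-35) = 140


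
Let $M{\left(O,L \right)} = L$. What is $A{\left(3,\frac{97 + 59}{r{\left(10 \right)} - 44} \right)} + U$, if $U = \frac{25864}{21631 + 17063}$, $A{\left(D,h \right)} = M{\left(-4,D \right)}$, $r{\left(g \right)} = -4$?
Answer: $\frac{70973}{19347} \approx 3.6684$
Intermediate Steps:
$A{\left(D,h \right)} = D$
$U = \frac{12932}{19347}$ ($U = \frac{25864}{38694} = 25864 \cdot \frac{1}{38694} = \frac{12932}{19347} \approx 0.66842$)
$A{\left(3,\frac{97 + 59}{r{\left(10 \right)} - 44} \right)} + U = 3 + \frac{12932}{19347} = \frac{70973}{19347}$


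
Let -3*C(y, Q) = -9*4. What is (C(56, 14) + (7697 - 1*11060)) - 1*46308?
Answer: -49659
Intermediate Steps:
C(y, Q) = 12 (C(y, Q) = -(-3)*4 = -⅓*(-36) = 12)
(C(56, 14) + (7697 - 1*11060)) - 1*46308 = (12 + (7697 - 1*11060)) - 1*46308 = (12 + (7697 - 11060)) - 46308 = (12 - 3363) - 46308 = -3351 - 46308 = -49659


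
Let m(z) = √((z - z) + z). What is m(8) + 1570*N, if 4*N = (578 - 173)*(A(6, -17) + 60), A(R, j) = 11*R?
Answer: 20029275 + 2*√2 ≈ 2.0029e+7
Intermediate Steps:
m(z) = √z (m(z) = √(0 + z) = √z)
N = 25515/2 (N = ((578 - 173)*(11*6 + 60))/4 = (405*(66 + 60))/4 = (405*126)/4 = (¼)*51030 = 25515/2 ≈ 12758.)
m(8) + 1570*N = √8 + 1570*(25515/2) = 2*√2 + 20029275 = 20029275 + 2*√2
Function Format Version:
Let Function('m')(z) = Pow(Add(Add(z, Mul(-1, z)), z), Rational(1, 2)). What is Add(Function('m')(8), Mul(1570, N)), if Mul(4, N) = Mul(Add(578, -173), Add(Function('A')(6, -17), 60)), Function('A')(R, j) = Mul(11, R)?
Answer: Add(20029275, Mul(2, Pow(2, Rational(1, 2)))) ≈ 2.0029e+7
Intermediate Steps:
Function('m')(z) = Pow(z, Rational(1, 2)) (Function('m')(z) = Pow(Add(0, z), Rational(1, 2)) = Pow(z, Rational(1, 2)))
N = Rational(25515, 2) (N = Mul(Rational(1, 4), Mul(Add(578, -173), Add(Mul(11, 6), 60))) = Mul(Rational(1, 4), Mul(405, Add(66, 60))) = Mul(Rational(1, 4), Mul(405, 126)) = Mul(Rational(1, 4), 51030) = Rational(25515, 2) ≈ 12758.)
Add(Function('m')(8), Mul(1570, N)) = Add(Pow(8, Rational(1, 2)), Mul(1570, Rational(25515, 2))) = Add(Mul(2, Pow(2, Rational(1, 2))), 20029275) = Add(20029275, Mul(2, Pow(2, Rational(1, 2))))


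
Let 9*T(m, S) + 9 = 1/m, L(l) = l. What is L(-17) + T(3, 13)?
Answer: -485/27 ≈ -17.963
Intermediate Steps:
T(m, S) = -1 + 1/(9*m)
L(-17) + T(3, 13) = -17 + (1/9 - 1*3)/3 = -17 + (1/9 - 3)/3 = -17 + (1/3)*(-26/9) = -17 - 26/27 = -485/27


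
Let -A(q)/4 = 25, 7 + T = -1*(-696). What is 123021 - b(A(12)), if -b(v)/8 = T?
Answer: 128533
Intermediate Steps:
T = 689 (T = -7 - 1*(-696) = -7 + 696 = 689)
A(q) = -100 (A(q) = -4*25 = -100)
b(v) = -5512 (b(v) = -8*689 = -5512)
123021 - b(A(12)) = 123021 - 1*(-5512) = 123021 + 5512 = 128533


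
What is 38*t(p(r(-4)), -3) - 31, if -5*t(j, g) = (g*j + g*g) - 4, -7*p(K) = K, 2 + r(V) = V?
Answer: -1731/35 ≈ -49.457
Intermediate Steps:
r(V) = -2 + V
p(K) = -K/7
t(j, g) = 4/5 - g**2/5 - g*j/5 (t(j, g) = -((g*j + g*g) - 4)/5 = -((g*j + g**2) - 4)/5 = -((g**2 + g*j) - 4)/5 = -(-4 + g**2 + g*j)/5 = 4/5 - g**2/5 - g*j/5)
38*t(p(r(-4)), -3) - 31 = 38*(4/5 - 1/5*(-3)**2 - 1/5*(-3)*(-(-2 - 4)/7)) - 31 = 38*(4/5 - 1/5*9 - 1/5*(-3)*(-1/7*(-6))) - 31 = 38*(4/5 - 9/5 - 1/5*(-3)*6/7) - 31 = 38*(4/5 - 9/5 + 18/35) - 31 = 38*(-17/35) - 31 = -646/35 - 31 = -1731/35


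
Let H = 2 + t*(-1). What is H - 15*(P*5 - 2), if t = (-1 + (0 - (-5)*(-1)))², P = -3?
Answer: 221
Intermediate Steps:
t = 36 (t = (-1 + (0 - 1*5))² = (-1 + (0 - 5))² = (-1 - 5)² = (-6)² = 36)
H = -34 (H = 2 + 36*(-1) = 2 - 36 = -34)
H - 15*(P*5 - 2) = -34 - 15*(-3*5 - 2) = -34 - 15*(-15 - 2) = -34 - 15*(-17) = -34 + 255 = 221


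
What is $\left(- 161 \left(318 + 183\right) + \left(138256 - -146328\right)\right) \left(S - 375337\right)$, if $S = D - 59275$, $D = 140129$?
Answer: $-60051856809$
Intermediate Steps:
$S = 80854$ ($S = 140129 - 59275 = 80854$)
$\left(- 161 \left(318 + 183\right) + \left(138256 - -146328\right)\right) \left(S - 375337\right) = \left(- 161 \left(318 + 183\right) + \left(138256 - -146328\right)\right) \left(80854 - 375337\right) = \left(\left(-161\right) 501 + \left(138256 + 146328\right)\right) \left(-294483\right) = \left(-80661 + 284584\right) \left(-294483\right) = 203923 \left(-294483\right) = -60051856809$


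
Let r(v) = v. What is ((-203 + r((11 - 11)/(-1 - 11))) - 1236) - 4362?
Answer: -5801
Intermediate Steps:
((-203 + r((11 - 11)/(-1 - 11))) - 1236) - 4362 = ((-203 + (11 - 11)/(-1 - 11)) - 1236) - 4362 = ((-203 + 0/(-12)) - 1236) - 4362 = ((-203 + 0*(-1/12)) - 1236) - 4362 = ((-203 + 0) - 1236) - 4362 = (-203 - 1236) - 4362 = -1439 - 4362 = -5801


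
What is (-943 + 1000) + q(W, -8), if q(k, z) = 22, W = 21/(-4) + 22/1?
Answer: 79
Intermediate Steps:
W = 67/4 (W = 21*(-¼) + 22*1 = -21/4 + 22 = 67/4 ≈ 16.750)
(-943 + 1000) + q(W, -8) = (-943 + 1000) + 22 = 57 + 22 = 79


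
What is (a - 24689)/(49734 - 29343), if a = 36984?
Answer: 12295/20391 ≈ 0.60296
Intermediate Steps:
(a - 24689)/(49734 - 29343) = (36984 - 24689)/(49734 - 29343) = 12295/20391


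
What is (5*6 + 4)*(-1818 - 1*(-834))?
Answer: -33456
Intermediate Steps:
(5*6 + 4)*(-1818 - 1*(-834)) = (30 + 4)*(-1818 + 834) = 34*(-984) = -33456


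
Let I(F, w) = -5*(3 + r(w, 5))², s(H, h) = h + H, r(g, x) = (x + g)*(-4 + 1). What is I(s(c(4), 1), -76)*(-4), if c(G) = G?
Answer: 933120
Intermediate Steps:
r(g, x) = -3*g - 3*x (r(g, x) = (g + x)*(-3) = -3*g - 3*x)
s(H, h) = H + h
I(F, w) = -5*(-12 - 3*w)² (I(F, w) = -5*(3 + (-3*w - 3*5))² = -5*(3 + (-3*w - 15))² = -5*(3 + (-15 - 3*w))² = -5*(-12 - 3*w)²)
I(s(c(4), 1), -76)*(-4) = -45*(4 - 76)²*(-4) = -45*(-72)²*(-4) = -45*5184*(-4) = -233280*(-4) = 933120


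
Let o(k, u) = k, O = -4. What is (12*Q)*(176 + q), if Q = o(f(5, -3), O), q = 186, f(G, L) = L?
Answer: -13032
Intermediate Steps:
Q = -3
(12*Q)*(176 + q) = (12*(-3))*(176 + 186) = -36*362 = -13032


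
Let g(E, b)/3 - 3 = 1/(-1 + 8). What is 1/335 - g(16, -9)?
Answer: -22103/2345 ≈ -9.4256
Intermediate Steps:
g(E, b) = 66/7 (g(E, b) = 9 + 3/(-1 + 8) = 9 + 3/7 = 66/7)
1/335 - g(16, -9) = 1/335 - 1*66/7 = 1/335 - 66/7 = -22103/2345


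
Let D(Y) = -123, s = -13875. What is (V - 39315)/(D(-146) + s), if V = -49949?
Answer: 44632/6999 ≈ 6.3769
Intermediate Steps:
(V - 39315)/(D(-146) + s) = (-49949 - 39315)/(-123 - 13875) = -89264/(-13998) = -89264*(-1/13998) = 44632/6999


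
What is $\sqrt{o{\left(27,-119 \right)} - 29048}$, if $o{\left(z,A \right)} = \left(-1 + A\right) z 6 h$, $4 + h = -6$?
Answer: $2 \sqrt{41338} \approx 406.63$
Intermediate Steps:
$h = -10$ ($h = -4 - 6 = -10$)
$o{\left(z,A \right)} = - 60 z \left(-1 + A\right)$ ($o{\left(z,A \right)} = \left(-1 + A\right) z 6 \left(-10\right) = z \left(-1 + A\right) 6 \left(-10\right) = 6 z \left(-1 + A\right) \left(-10\right) = - 60 z \left(-1 + A\right)$)
$\sqrt{o{\left(27,-119 \right)} - 29048} = \sqrt{60 \cdot 27 \left(1 - -119\right) - 29048} = \sqrt{60 \cdot 27 \left(1 + 119\right) - 29048} = \sqrt{60 \cdot 27 \cdot 120 - 29048} = \sqrt{194400 - 29048} = \sqrt{165352} = 2 \sqrt{41338}$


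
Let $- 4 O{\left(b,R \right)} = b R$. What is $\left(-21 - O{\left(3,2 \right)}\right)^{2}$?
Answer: $\frac{1521}{4} \approx 380.25$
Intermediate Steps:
$O{\left(b,R \right)} = - \frac{R b}{4}$ ($O{\left(b,R \right)} = - \frac{b R}{4} = - \frac{R b}{4}$)
$\left(-21 - O{\left(3,2 \right)}\right)^{2} = \left(-21 - \left(- \frac{1}{4}\right) 2 \cdot 3\right)^{2} = \left(-21 - - \frac{3}{2}\right)^{2} = \left(-21 + \frac{3}{2}\right)^{2} = \left(- \frac{39}{2}\right)^{2} = \frac{1521}{4}$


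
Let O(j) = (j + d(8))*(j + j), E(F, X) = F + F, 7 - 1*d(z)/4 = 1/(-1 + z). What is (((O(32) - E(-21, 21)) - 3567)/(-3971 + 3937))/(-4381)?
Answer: 1949/1042678 ≈ 0.0018692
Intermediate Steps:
d(z) = 28 - 4/(-1 + z)
E(F, X) = 2*F
O(j) = 2*j*(192/7 + j) (O(j) = (j + 4*(-8 + 7*8)/(-1 + 8))*(j + j) = (j + 4*(-8 + 56)/7)*(2*j) = (j + 4*(⅐)*48)*(2*j) = (j + 192/7)*(2*j) = (192/7 + j)*(2*j) = 2*j*(192/7 + j))
(((O(32) - E(-21, 21)) - 3567)/(-3971 + 3937))/(-4381) = ((((2/7)*32*(192 + 7*32) - 2*(-21)) - 3567)/(-3971 + 3937))/(-4381) = ((((2/7)*32*(192 + 224) - 1*(-42)) - 3567)/(-34))*(-1/4381) = ((((2/7)*32*416 + 42) - 3567)*(-1/34))*(-1/4381) = (((26624/7 + 42) - 3567)*(-1/34))*(-1/4381) = ((26918/7 - 3567)*(-1/34))*(-1/4381) = ((1949/7)*(-1/34))*(-1/4381) = -1949/238*(-1/4381) = 1949/1042678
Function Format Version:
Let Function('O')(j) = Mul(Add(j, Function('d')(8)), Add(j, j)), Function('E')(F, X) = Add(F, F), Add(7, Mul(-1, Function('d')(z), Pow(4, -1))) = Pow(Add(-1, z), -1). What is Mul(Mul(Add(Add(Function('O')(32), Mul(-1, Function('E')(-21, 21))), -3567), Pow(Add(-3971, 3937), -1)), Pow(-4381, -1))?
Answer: Rational(1949, 1042678) ≈ 0.0018692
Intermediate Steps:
Function('d')(z) = Add(28, Mul(-4, Pow(Add(-1, z), -1)))
Function('E')(F, X) = Mul(2, F)
Function('O')(j) = Mul(2, j, Add(Rational(192, 7), j)) (Function('O')(j) = Mul(Add(j, Mul(4, Pow(Add(-1, 8), -1), Add(-8, Mul(7, 8)))), Add(j, j)) = Mul(Add(j, Mul(4, Pow(7, -1), Add(-8, 56))), Mul(2, j)) = Mul(Add(j, Mul(4, Rational(1, 7), 48)), Mul(2, j)) = Mul(Add(j, Rational(192, 7)), Mul(2, j)) = Mul(Add(Rational(192, 7), j), Mul(2, j)) = Mul(2, j, Add(Rational(192, 7), j)))
Mul(Mul(Add(Add(Function('O')(32), Mul(-1, Function('E')(-21, 21))), -3567), Pow(Add(-3971, 3937), -1)), Pow(-4381, -1)) = Mul(Mul(Add(Add(Mul(Rational(2, 7), 32, Add(192, Mul(7, 32))), Mul(-1, Mul(2, -21))), -3567), Pow(Add(-3971, 3937), -1)), Pow(-4381, -1)) = Mul(Mul(Add(Add(Mul(Rational(2, 7), 32, Add(192, 224)), Mul(-1, -42)), -3567), Pow(-34, -1)), Rational(-1, 4381)) = Mul(Mul(Add(Add(Mul(Rational(2, 7), 32, 416), 42), -3567), Rational(-1, 34)), Rational(-1, 4381)) = Mul(Mul(Add(Add(Rational(26624, 7), 42), -3567), Rational(-1, 34)), Rational(-1, 4381)) = Mul(Mul(Add(Rational(26918, 7), -3567), Rational(-1, 34)), Rational(-1, 4381)) = Mul(Mul(Rational(1949, 7), Rational(-1, 34)), Rational(-1, 4381)) = Mul(Rational(-1949, 238), Rational(-1, 4381)) = Rational(1949, 1042678)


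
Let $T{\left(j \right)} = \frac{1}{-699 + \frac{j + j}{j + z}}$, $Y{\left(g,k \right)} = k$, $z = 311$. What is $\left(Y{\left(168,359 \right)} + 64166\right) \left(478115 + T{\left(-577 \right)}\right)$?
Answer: $\frac{570053142072885}{18478} \approx 3.085 \cdot 10^{10}$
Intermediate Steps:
$T{\left(j \right)} = \frac{1}{-699 + \frac{2 j}{311 + j}}$ ($T{\left(j \right)} = \frac{1}{-699 + \frac{j + j}{j + 311}} = \frac{1}{-699 + \frac{2 j}{311 + j}}$)
$\left(Y{\left(168,359 \right)} + 64166\right) \left(478115 + T{\left(-577 \right)}\right) = \left(359 + 64166\right) \left(478115 + \frac{-311 - -577}{217389 + 697 \left(-577\right)}\right) = 64525 \left(478115 + \frac{-311 + 577}{217389 - 402169}\right) = 64525 \left(478115 + \frac{1}{-184780} \cdot 266\right) = 64525 \left(478115 - \frac{133}{92390}\right) = 64525 \cdot \frac{44173044717}{92390} = \frac{570053142072885}{18478}$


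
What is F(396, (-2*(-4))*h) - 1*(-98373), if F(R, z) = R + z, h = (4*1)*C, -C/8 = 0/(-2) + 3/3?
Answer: 98513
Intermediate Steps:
C = -8 (C = -8*(0/(-2) + 3/3) = -8*(0*(-½) + 3*(⅓)) = -8*(0 + 1) = -8*1 = -8)
h = -32 (h = (4*1)*(-8) = 4*(-8) = -32)
F(396, (-2*(-4))*h) - 1*(-98373) = (396 - 2*(-4)*(-32)) - 1*(-98373) = (396 + 8*(-32)) + 98373 = (396 - 256) + 98373 = 140 + 98373 = 98513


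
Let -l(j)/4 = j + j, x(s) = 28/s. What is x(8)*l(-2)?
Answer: 56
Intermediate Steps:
l(j) = -8*j (l(j) = -4*(j + j) = -8*j)
x(8)*l(-2) = (28/8)*(-8*(-2)) = (28*(1/8))*16 = (7/2)*16 = 56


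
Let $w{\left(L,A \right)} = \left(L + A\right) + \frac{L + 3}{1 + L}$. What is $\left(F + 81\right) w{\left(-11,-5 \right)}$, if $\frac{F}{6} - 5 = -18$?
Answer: $- \frac{228}{5} \approx -45.6$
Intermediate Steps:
$F = -78$ ($F = 30 + 6 \left(-18\right) = 30 - 108 = -78$)
$w{\left(L,A \right)} = A + L + \frac{3 + L}{1 + L}$ ($w{\left(L,A \right)} = \left(A + L\right) + \frac{3 + L}{1 + L} = A + L + \frac{3 + L}{1 + L}$)
$\left(F + 81\right) w{\left(-11,-5 \right)} = \left(-78 + 81\right) \frac{3 - 5 + \left(-11\right)^{2} + 2 \left(-11\right) - -55}{1 - 11} = 3 \frac{3 - 5 + 121 - 22 + 55}{-10} = 3 \left(\left(- \frac{1}{10}\right) 152\right) = 3 \left(- \frac{76}{5}\right) = - \frac{228}{5}$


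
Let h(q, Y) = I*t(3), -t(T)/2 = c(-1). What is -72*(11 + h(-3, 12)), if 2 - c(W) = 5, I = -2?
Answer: 72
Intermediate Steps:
c(W) = -3 (c(W) = 2 - 1*5 = 2 - 5 = -3)
t(T) = 6 (t(T) = -2*(-3) = 6)
h(q, Y) = -12 (h(q, Y) = -2*6 = -12)
-72*(11 + h(-3, 12)) = -72*(11 - 12) = -72*(-1) = 72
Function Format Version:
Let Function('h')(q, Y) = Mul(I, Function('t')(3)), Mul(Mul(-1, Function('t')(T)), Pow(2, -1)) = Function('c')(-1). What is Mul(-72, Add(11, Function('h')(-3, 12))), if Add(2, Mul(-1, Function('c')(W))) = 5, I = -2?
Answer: 72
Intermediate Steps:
Function('c')(W) = -3 (Function('c')(W) = Add(2, Mul(-1, 5)) = Add(2, -5) = -3)
Function('t')(T) = 6 (Function('t')(T) = Mul(-2, -3) = 6)
Function('h')(q, Y) = -12 (Function('h')(q, Y) = Mul(-2, 6) = -12)
Mul(-72, Add(11, Function('h')(-3, 12))) = Mul(-72, Add(11, -12)) = Mul(-72, -1) = 72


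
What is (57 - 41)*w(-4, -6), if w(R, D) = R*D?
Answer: 384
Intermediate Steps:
w(R, D) = D*R
(57 - 41)*w(-4, -6) = (57 - 41)*(-6*(-4)) = 16*24 = 384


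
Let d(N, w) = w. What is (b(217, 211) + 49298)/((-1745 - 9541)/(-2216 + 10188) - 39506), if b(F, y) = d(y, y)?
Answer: -197342874/157476559 ≈ -1.2532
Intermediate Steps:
b(F, y) = y
(b(217, 211) + 49298)/((-1745 - 9541)/(-2216 + 10188) - 39506) = (211 + 49298)/((-1745 - 9541)/(-2216 + 10188) - 39506) = 49509/(-11286/7972 - 39506) = 49509/(-11286*1/7972 - 39506) = 49509/(-5643/3986 - 39506) = 49509/(-157476559/3986) = 49509*(-3986/157476559) = -197342874/157476559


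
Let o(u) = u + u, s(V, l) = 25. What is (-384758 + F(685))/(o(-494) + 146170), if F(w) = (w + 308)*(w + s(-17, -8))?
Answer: 160136/72591 ≈ 2.2060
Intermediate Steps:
o(u) = 2*u
F(w) = (25 + w)*(308 + w) (F(w) = (w + 308)*(w + 25) = (308 + w)*(25 + w) = (25 + w)*(308 + w))
(-384758 + F(685))/(o(-494) + 146170) = (-384758 + (7700 + 685**2 + 333*685))/(2*(-494) + 146170) = (-384758 + (7700 + 469225 + 228105))/(-988 + 146170) = (-384758 + 705030)/145182 = 320272*(1/145182) = 160136/72591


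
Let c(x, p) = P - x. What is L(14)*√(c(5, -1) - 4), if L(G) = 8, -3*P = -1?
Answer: 8*I*√78/3 ≈ 23.551*I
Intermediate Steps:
P = ⅓ (P = -⅓*(-1) = ⅓ ≈ 0.33333)
c(x, p) = ⅓ - x
L(14)*√(c(5, -1) - 4) = 8*√((⅓ - 1*5) - 4) = 8*√((⅓ - 5) - 4) = 8*√(-14/3 - 4) = 8*√(-26/3) = 8*(I*√78/3) = 8*I*√78/3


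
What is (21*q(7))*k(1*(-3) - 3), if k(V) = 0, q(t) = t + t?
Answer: 0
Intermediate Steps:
q(t) = 2*t
(21*q(7))*k(1*(-3) - 3) = (21*(2*7))*0 = (21*14)*0 = 294*0 = 0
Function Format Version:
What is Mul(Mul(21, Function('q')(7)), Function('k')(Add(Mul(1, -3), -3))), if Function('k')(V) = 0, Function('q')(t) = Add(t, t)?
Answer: 0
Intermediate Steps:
Function('q')(t) = Mul(2, t)
Mul(Mul(21, Function('q')(7)), Function('k')(Add(Mul(1, -3), -3))) = Mul(Mul(21, Mul(2, 7)), 0) = Mul(Mul(21, 14), 0) = Mul(294, 0) = 0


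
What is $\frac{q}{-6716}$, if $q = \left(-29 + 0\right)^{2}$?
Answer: $- \frac{841}{6716} \approx -0.12522$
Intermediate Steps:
$q = 841$ ($q = \left(-29\right)^{2} = 841$)
$\frac{q}{-6716} = \frac{841}{-6716} = 841 \left(- \frac{1}{6716}\right) = - \frac{841}{6716}$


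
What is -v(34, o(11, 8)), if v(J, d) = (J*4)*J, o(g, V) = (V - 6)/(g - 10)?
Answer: -4624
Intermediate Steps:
o(g, V) = (-6 + V)/(-10 + g)
v(J, d) = 4*J² (v(J, d) = (4*J)*J = 4*J²)
-v(34, o(11, 8)) = -4*34² = -4*1156 = -1*4624 = -4624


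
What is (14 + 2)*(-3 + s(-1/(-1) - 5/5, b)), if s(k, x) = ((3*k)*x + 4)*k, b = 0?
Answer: -48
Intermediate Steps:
s(k, x) = k*(4 + 3*k*x) (s(k, x) = (3*k*x + 4)*k = (4 + 3*k*x)*k = k*(4 + 3*k*x))
(14 + 2)*(-3 + s(-1/(-1) - 5/5, b)) = (14 + 2)*(-3 + (-1/(-1) - 5/5)*(4 + 3*(-1/(-1) - 5/5)*0)) = 16*(-3 + (-1*(-1) - 5*1/5)*(4 + 3*(-1*(-1) - 5*1/5)*0)) = 16*(-3 + (1 - 1)*(4 + 3*(1 - 1)*0)) = 16*(-3 + 0*(4 + 3*0*0)) = 16*(-3 + 0*(4 + 0)) = 16*(-3 + 0*4) = 16*(-3 + 0) = 16*(-3) = -48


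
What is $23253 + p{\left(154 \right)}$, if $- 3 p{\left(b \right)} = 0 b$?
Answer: $23253$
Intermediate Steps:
$p{\left(b \right)} = 0$ ($p{\left(b \right)} = - \frac{0 b}{3} = \left(- \frac{1}{3}\right) 0 = 0$)
$23253 + p{\left(154 \right)} = 23253 + 0 = 23253$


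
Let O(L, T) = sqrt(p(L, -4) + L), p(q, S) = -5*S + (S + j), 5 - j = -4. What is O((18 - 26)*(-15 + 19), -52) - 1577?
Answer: -1577 + I*sqrt(7) ≈ -1577.0 + 2.6458*I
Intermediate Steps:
j = 9 (j = 5 - 1*(-4) = 5 + 4 = 9)
p(q, S) = 9 - 4*S (p(q, S) = -5*S + (S + 9) = -5*S + (9 + S) = 9 - 4*S)
O(L, T) = sqrt(25 + L) (O(L, T) = sqrt((9 - 4*(-4)) + L) = sqrt((9 + 16) + L) = sqrt(25 + L))
O((18 - 26)*(-15 + 19), -52) - 1577 = sqrt(25 + (18 - 26)*(-15 + 19)) - 1577 = sqrt(25 - 8*4) - 1577 = sqrt(25 - 32) - 1577 = sqrt(-7) - 1577 = I*sqrt(7) - 1577 = -1577 + I*sqrt(7)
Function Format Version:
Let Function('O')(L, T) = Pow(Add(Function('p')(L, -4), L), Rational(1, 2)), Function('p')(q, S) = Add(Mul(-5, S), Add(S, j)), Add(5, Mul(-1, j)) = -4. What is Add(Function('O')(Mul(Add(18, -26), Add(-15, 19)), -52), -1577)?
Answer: Add(-1577, Mul(I, Pow(7, Rational(1, 2)))) ≈ Add(-1577.0, Mul(2.6458, I))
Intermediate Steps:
j = 9 (j = Add(5, Mul(-1, -4)) = Add(5, 4) = 9)
Function('p')(q, S) = Add(9, Mul(-4, S)) (Function('p')(q, S) = Add(Mul(-5, S), Add(S, 9)) = Add(Mul(-5, S), Add(9, S)) = Add(9, Mul(-4, S)))
Function('O')(L, T) = Pow(Add(25, L), Rational(1, 2)) (Function('O')(L, T) = Pow(Add(Add(9, Mul(-4, -4)), L), Rational(1, 2)) = Pow(Add(Add(9, 16), L), Rational(1, 2)) = Pow(Add(25, L), Rational(1, 2)))
Add(Function('O')(Mul(Add(18, -26), Add(-15, 19)), -52), -1577) = Add(Pow(Add(25, Mul(Add(18, -26), Add(-15, 19))), Rational(1, 2)), -1577) = Add(Pow(Add(25, Mul(-8, 4)), Rational(1, 2)), -1577) = Add(Pow(Add(25, -32), Rational(1, 2)), -1577) = Add(Pow(-7, Rational(1, 2)), -1577) = Add(Mul(I, Pow(7, Rational(1, 2))), -1577) = Add(-1577, Mul(I, Pow(7, Rational(1, 2))))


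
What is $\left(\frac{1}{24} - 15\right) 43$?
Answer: $- \frac{15437}{24} \approx -643.21$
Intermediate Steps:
$\left(\frac{1}{24} - 15\right) 43 = \left(- \frac{359}{24}\right) 43 = - \frac{15437}{24}$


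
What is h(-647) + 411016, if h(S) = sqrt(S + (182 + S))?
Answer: 411016 + 2*I*sqrt(278) ≈ 4.1102e+5 + 33.347*I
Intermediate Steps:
h(S) = sqrt(182 + 2*S)
h(-647) + 411016 = sqrt(182 + 2*(-647)) + 411016 = sqrt(182 - 1294) + 411016 = sqrt(-1112) + 411016 = 2*I*sqrt(278) + 411016 = 411016 + 2*I*sqrt(278)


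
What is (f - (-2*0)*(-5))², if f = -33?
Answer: 1089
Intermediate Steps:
(f - (-2*0)*(-5))² = (-33 - (-2*0)*(-5))² = (-33 - 0*(-5))² = (-33 - 1*0)² = (-33 + 0)² = (-33)² = 1089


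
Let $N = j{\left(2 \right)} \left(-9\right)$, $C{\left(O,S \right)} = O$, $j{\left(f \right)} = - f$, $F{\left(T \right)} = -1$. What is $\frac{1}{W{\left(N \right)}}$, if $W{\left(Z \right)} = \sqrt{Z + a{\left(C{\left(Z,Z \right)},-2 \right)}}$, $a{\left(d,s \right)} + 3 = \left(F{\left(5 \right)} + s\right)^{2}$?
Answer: $\frac{\sqrt{6}}{12} \approx 0.20412$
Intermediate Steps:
$N = 18$ ($N = \left(-1\right) 2 \left(-9\right) = \left(-2\right) \left(-9\right) = 18$)
$a{\left(d,s \right)} = -3 + \left(-1 + s\right)^{2}$
$W{\left(Z \right)} = \sqrt{6 + Z}$ ($W{\left(Z \right)} = \sqrt{Z - \left(3 - \left(-1 - 2\right)^{2}\right)} = \sqrt{Z - \left(3 - \left(-3\right)^{2}\right)} = \sqrt{Z + \left(-3 + 9\right)} = \sqrt{Z + 6} = \sqrt{6 + Z}$)
$\frac{1}{W{\left(N \right)}} = \frac{1}{\sqrt{6 + 18}} = \frac{1}{\sqrt{24}} = \frac{1}{2 \sqrt{6}} = \frac{\sqrt{6}}{12}$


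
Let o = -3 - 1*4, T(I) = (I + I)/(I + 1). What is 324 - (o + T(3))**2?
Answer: 1175/4 ≈ 293.75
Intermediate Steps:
T(I) = 2*I/(1 + I) (T(I) = (2*I)/(1 + I) = 2*I/(1 + I))
o = -7 (o = -3 - 4 = -7)
324 - (o + T(3))**2 = 324 - (-7 + 2*3/(1 + 3))**2 = 324 - (-7 + 2*3/4)**2 = 324 - (-7 + 2*3*(1/4))**2 = 324 - (-7 + 3/2)**2 = 324 - (-11/2)**2 = 324 - 1*121/4 = 324 - 121/4 = 1175/4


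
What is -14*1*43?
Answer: -602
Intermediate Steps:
-14*1*43 = -14*43 = -602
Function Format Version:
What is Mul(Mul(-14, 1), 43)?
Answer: -602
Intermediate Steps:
Mul(Mul(-14, 1), 43) = Mul(-14, 43) = -602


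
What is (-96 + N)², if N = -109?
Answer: 42025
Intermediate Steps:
(-96 + N)² = (-96 - 109)² = (-205)² = 42025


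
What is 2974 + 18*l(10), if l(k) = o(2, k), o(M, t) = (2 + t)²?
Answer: 5566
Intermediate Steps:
l(k) = (2 + k)²
2974 + 18*l(10) = 2974 + 18*(2 + 10)² = 2974 + 18*12² = 2974 + 18*144 = 2974 + 2592 = 5566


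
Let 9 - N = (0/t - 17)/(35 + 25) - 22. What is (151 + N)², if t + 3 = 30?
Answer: 119617969/3600 ≈ 33227.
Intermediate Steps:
t = 27 (t = -3 + 30 = 27)
N = 1877/60 (N = 9 - ((0/27 - 17)/(35 + 25) - 22) = 9 - ((0*(1/27) - 17)/60 - 22) = 9 - ((0 - 17)*(1/60) - 22) = 9 - (-17*1/60 - 22) = 9 - (-17/60 - 22) = 9 - 1*(-1337/60) = 9 + 1337/60 = 1877/60 ≈ 31.283)
(151 + N)² = (151 + 1877/60)² = (10937/60)² = 119617969/3600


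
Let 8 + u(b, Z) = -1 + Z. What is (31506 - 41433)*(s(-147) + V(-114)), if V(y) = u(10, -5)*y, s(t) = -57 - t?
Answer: -16736922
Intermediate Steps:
u(b, Z) = -9 + Z (u(b, Z) = -8 + (-1 + Z) = -9 + Z)
V(y) = -14*y (V(y) = (-9 - 5)*y = -14*y)
(31506 - 41433)*(s(-147) + V(-114)) = (31506 - 41433)*((-57 - 1*(-147)) - 14*(-114)) = -9927*((-57 + 147) + 1596) = -9927*(90 + 1596) = -9927*1686 = -16736922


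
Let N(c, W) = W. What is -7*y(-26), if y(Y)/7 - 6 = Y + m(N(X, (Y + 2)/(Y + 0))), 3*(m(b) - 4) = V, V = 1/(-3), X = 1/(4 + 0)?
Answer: 7105/9 ≈ 789.44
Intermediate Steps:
X = ¼ (X = 1/4 = ¼ ≈ 0.25000)
V = -⅓ (V = 1*(-⅓) = -⅓ ≈ -0.33333)
m(b) = 35/9 (m(b) = 4 + (⅓)*(-⅓) = 4 - ⅑ = 35/9)
y(Y) = 623/9 + 7*Y (y(Y) = 42 + 7*(Y + 35/9) = 42 + 7*(35/9 + Y) = 42 + (245/9 + 7*Y) = 623/9 + 7*Y)
-7*y(-26) = -7*(623/9 + 7*(-26)) = -7*(623/9 - 182) = -7*(-1015/9) = 7105/9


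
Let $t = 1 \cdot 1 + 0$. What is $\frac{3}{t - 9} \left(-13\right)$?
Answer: $\frac{39}{8} \approx 4.875$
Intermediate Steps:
$t = 1$ ($t = 1 + 0 = 1$)
$\frac{3}{t - 9} \left(-13\right) = \frac{3}{1 - 9} \left(-13\right) = \frac{3}{-8} \left(-13\right) = 3 \left(- \frac{1}{8}\right) \left(-13\right) = \left(- \frac{3}{8}\right) \left(-13\right) = \frac{39}{8}$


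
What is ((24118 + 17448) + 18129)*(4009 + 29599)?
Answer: 2006229560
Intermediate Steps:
((24118 + 17448) + 18129)*(4009 + 29599) = (41566 + 18129)*33608 = 59695*33608 = 2006229560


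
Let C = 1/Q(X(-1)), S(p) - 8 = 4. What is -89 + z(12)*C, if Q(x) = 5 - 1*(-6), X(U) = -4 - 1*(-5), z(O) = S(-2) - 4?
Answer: -971/11 ≈ -88.273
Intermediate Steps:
S(p) = 12 (S(p) = 8 + 4 = 12)
z(O) = 8 (z(O) = 12 - 4 = 8)
X(U) = 1 (X(U) = -4 + 5 = 1)
Q(x) = 11 (Q(x) = 5 + 6 = 11)
C = 1/11 ≈ 0.090909
-89 + z(12)*C = -89 + 8*(1/11) = -89 + 8/11 = -971/11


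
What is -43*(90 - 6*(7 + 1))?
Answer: -1806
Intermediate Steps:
-43*(90 - 6*(7 + 1)) = -43*(90 - 6*8) = -43*(90 - 48) = -43*42 = -1806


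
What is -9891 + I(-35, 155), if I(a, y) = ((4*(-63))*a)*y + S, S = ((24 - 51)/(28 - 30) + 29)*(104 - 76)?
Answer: 1358399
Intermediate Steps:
S = 1190 (S = (-27/(-2) + 29)*28 = (-27*(-½) + 29)*28 = (27/2 + 29)*28 = (85/2)*28 = 1190)
I(a, y) = 1190 - 252*a*y (I(a, y) = ((4*(-63))*a)*y + 1190 = (-252*a)*y + 1190 = -252*a*y + 1190 = 1190 - 252*a*y)
-9891 + I(-35, 155) = -9891 + (1190 - 252*(-35)*155) = -9891 + (1190 + 1367100) = -9891 + 1368290 = 1358399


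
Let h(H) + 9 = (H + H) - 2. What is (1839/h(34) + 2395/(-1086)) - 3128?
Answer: -63922939/20634 ≈ -3097.9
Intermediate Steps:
h(H) = -11 + 2*H (h(H) = -9 + ((H + H) - 2) = -9 + (2*H - 2) = -9 + (-2 + 2*H) = -11 + 2*H)
(1839/h(34) + 2395/(-1086)) - 3128 = (1839/(-11 + 2*34) + 2395/(-1086)) - 3128 = (1839/(-11 + 68) + 2395*(-1/1086)) - 3128 = (1839/57 - 2395/1086) - 3128 = (1839*(1/57) - 2395/1086) - 3128 = (613/19 - 2395/1086) - 3128 = 620213/20634 - 3128 = -63922939/20634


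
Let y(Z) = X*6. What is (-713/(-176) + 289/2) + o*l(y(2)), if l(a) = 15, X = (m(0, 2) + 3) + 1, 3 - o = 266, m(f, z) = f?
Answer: -668175/176 ≈ -3796.4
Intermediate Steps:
o = -263 (o = 3 - 1*266 = 3 - 266 = -263)
X = 4 (X = (0 + 3) + 1 = 3 + 1 = 4)
y(Z) = 24 (y(Z) = 4*6 = 24)
(-713/(-176) + 289/2) + o*l(y(2)) = (-713/(-176) + 289/2) - 263*15 = (-713*(-1/176) + 289*(1/2)) - 3945 = (713/176 + 289/2) - 3945 = 26145/176 - 3945 = -668175/176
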